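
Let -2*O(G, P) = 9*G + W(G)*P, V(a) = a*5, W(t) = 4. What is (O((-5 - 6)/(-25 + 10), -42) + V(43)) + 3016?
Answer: 33117/10 ≈ 3311.7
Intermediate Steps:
V(a) = 5*a
O(G, P) = -2*P - 9*G/2 (O(G, P) = -(9*G + 4*P)/2 = -(4*P + 9*G)/2 = -2*P - 9*G/2)
(O((-5 - 6)/(-25 + 10), -42) + V(43)) + 3016 = ((-2*(-42) - 9*(-5 - 6)/(2*(-25 + 10))) + 5*43) + 3016 = ((84 - (-99)/(2*(-15))) + 215) + 3016 = ((84 - (-99)*(-1)/(2*15)) + 215) + 3016 = ((84 - 9/2*11/15) + 215) + 3016 = ((84 - 33/10) + 215) + 3016 = (807/10 + 215) + 3016 = 2957/10 + 3016 = 33117/10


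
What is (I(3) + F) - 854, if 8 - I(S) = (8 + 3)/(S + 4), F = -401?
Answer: -8740/7 ≈ -1248.6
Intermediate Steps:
I(S) = 8 - 11/(4 + S) (I(S) = 8 - (8 + 3)/(S + 4) = 8 - 11/(4 + S))
(I(3) + F) - 854 = ((21 + 8*3)/(4 + 3) - 401) - 854 = ((21 + 24)/7 - 401) - 854 = ((⅐)*45 - 401) - 854 = (45/7 - 401) - 854 = -2762/7 - 854 = -8740/7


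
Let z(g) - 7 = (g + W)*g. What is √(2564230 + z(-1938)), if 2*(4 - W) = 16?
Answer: √6327833 ≈ 2515.5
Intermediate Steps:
W = -4 (W = 4 - ½*16 = 4 - 8 = -4)
z(g) = 7 + g*(-4 + g) (z(g) = 7 + (g - 4)*g = 7 + (-4 + g)*g = 7 + g*(-4 + g))
√(2564230 + z(-1938)) = √(2564230 + (7 + (-1938)² - 4*(-1938))) = √(2564230 + (7 + 3755844 + 7752)) = √(2564230 + 3763603) = √6327833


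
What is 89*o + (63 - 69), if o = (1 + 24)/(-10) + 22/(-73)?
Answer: -37277/146 ≈ -255.32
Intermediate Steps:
o = -409/146 (o = 25*(-1/10) + 22*(-1/73) = -5/2 - 22/73 = -409/146 ≈ -2.8014)
89*o + (63 - 69) = 89*(-409/146) + (63 - 69) = -36401/146 - 6 = -37277/146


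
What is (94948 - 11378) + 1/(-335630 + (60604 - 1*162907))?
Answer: 36598060809/437933 ≈ 83570.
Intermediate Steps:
(94948 - 11378) + 1/(-335630 + (60604 - 1*162907)) = 83570 + 1/(-335630 + (60604 - 162907)) = 83570 + 1/(-335630 - 102303) = 83570 + 1/(-437933) = 83570 - 1/437933 = 36598060809/437933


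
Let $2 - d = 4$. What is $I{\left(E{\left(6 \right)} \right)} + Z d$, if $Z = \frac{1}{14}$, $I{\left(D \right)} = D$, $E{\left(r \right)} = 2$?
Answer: $\frac{13}{7} \approx 1.8571$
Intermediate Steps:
$Z = \frac{1}{14} \approx 0.071429$
$d = -2$ ($d = 2 - 4 = -2$)
$I{\left(E{\left(6 \right)} \right)} + Z d = 2 + \frac{1}{14} \left(-2\right) = 2 - \frac{1}{7} = \frac{13}{7}$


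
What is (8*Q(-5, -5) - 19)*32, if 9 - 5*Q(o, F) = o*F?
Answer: -7136/5 ≈ -1427.2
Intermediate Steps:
Q(o, F) = 9/5 - F*o/5 (Q(o, F) = 9/5 - o*F/5 = 9/5 - F*o/5)
(8*Q(-5, -5) - 19)*32 = (8*(9/5 - ⅕*(-5)*(-5)) - 19)*32 = (8*(9/5 - 5) - 19)*32 = (8*(-16/5) - 19)*32 = (-128/5 - 19)*32 = -223/5*32 = -7136/5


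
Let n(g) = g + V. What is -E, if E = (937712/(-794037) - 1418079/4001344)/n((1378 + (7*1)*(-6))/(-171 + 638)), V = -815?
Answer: -2278079929090417/1205019226275872832 ≈ -0.0018905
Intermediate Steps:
n(g) = -815 + g (n(g) = g - 815 = -815 + g)
E = 2278079929090417/1205019226275872832 (E = (937712/(-794037) - 1418079/4001344)/(-815 + (1378 + (7*1)*(-6))/(-171 + 638)) = (937712*(-1/794037) - 1418079*1/4001344)/(-815 + (1378 + 7*(-6))/467) = (-937712/794037 - 1418079/4001344)/(-815 + (1378 - 42)*(1/467)) = -4878115479851/(3177215185728*(-815 + 1336*(1/467))) = -4878115479851/(3177215185728*(-815 + 1336/467)) = -4878115479851/(3177215185728*(-379269/467)) = -4878115479851/3177215185728*(-467/379269) = 2278079929090417/1205019226275872832 ≈ 0.0018905)
-E = -1*2278079929090417/1205019226275872832 = -2278079929090417/1205019226275872832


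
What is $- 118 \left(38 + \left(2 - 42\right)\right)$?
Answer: $236$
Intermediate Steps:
$- 118 \left(38 + \left(2 - 42\right)\right) = - 118 \left(38 - 40\right) = \left(-118\right) \left(-2\right) = 236$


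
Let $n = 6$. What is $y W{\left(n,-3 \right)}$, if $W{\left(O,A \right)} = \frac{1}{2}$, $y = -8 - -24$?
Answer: $8$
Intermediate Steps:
$y = 16$ ($y = -8 + 24 = 16$)
$W{\left(O,A \right)} = \frac{1}{2}$
$y W{\left(n,-3 \right)} = 16 \cdot \frac{1}{2} = 8$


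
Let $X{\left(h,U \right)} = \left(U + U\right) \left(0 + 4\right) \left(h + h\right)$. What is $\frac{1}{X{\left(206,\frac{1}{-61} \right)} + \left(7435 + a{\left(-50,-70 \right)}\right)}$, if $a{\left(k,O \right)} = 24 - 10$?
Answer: $\frac{61}{451093} \approx 0.00013523$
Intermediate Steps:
$a{\left(k,O \right)} = 14$ ($a{\left(k,O \right)} = 24 - 10 = 14$)
$X{\left(h,U \right)} = 16 U h$ ($X{\left(h,U \right)} = 2 U 4 \cdot 2 h = 8 U 2 h = 16 U h$)
$\frac{1}{X{\left(206,\frac{1}{-61} \right)} + \left(7435 + a{\left(-50,-70 \right)}\right)} = \frac{1}{16 \frac{1}{-61} \cdot 206 + \left(7435 + 14\right)} = \frac{1}{16 \left(- \frac{1}{61}\right) 206 + 7449} = \frac{1}{- \frac{3296}{61} + 7449} = \frac{1}{\frac{451093}{61}} = \frac{61}{451093}$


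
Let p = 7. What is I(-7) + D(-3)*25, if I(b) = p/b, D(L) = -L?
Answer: 74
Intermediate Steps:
I(b) = 7/b
I(-7) + D(-3)*25 = 7/(-7) - 1*(-3)*25 = 7*(-1/7) + 3*25 = -1 + 75 = 74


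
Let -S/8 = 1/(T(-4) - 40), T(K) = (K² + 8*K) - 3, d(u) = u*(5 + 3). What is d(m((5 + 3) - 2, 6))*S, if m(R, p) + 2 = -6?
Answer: -512/59 ≈ -8.6780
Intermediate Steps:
m(R, p) = -8 (m(R, p) = -2 - 6 = -8)
d(u) = 8*u (d(u) = u*8 = 8*u)
T(K) = -3 + K² + 8*K
S = 8/59 (S = -8/((-3 + (-4)² + 8*(-4)) - 40) = -8/((-3 + 16 - 32) - 40) = -8/(-19 - 40) = -8/(-59) = -8*(-1/59) = 8/59 ≈ 0.13559)
d(m((5 + 3) - 2, 6))*S = (8*(-8))*(8/59) = -64*8/59 = -512/59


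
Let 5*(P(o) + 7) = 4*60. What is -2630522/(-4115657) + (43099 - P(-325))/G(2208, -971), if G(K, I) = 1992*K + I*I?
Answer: 14227295563500/21982452508289 ≈ 0.64721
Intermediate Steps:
P(o) = 41 (P(o) = -7 + (4*60)/5 = -7 + (1/5)*240 = -7 + 48 = 41)
G(K, I) = I**2 + 1992*K (G(K, I) = 1992*K + I**2 = I**2 + 1992*K)
-2630522/(-4115657) + (43099 - P(-325))/G(2208, -971) = -2630522/(-4115657) + (43099 - 1*41)/((-971)**2 + 1992*2208) = -2630522*(-1/4115657) + (43099 - 41)/(942841 + 4398336) = 2630522/4115657 + 43058/5341177 = 14227295563500/21982452508289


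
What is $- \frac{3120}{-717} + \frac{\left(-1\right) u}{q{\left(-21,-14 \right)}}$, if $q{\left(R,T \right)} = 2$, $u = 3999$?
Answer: $- \frac{953681}{478} \approx -1995.1$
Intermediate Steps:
$- \frac{3120}{-717} + \frac{\left(-1\right) u}{q{\left(-21,-14 \right)}} = - \frac{3120}{-717} + \frac{\left(-1\right) 3999}{2} = \left(-3120\right) \left(- \frac{1}{717}\right) - \frac{3999}{2} = \frac{1040}{239} - \frac{3999}{2} = - \frac{953681}{478}$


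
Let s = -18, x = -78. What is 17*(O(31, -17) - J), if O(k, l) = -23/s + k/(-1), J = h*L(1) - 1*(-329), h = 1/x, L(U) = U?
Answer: -713473/117 ≈ -6098.1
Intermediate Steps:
h = -1/78 (h = 1/(-78) = -1/78 ≈ -0.012821)
J = 25661/78 (J = -1/78*1 - 1*(-329) = -1/78 + 329 = 25661/78 ≈ 328.99)
O(k, l) = 23/18 - k (O(k, l) = -23/(-18) + k/(-1) = -23*(-1/18) + k*(-1) = 23/18 - k)
17*(O(31, -17) - J) = 17*((23/18 - 1*31) - 1*25661/78) = 17*((23/18 - 31) - 25661/78) = 17*(-535/18 - 25661/78) = 17*(-41969/117) = -713473/117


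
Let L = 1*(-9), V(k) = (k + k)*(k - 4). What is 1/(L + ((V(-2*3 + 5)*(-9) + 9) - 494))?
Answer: -1/584 ≈ -0.0017123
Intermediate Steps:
V(k) = 2*k*(-4 + k) (V(k) = (2*k)*(-4 + k) = 2*k*(-4 + k))
L = -9
1/(L + ((V(-2*3 + 5)*(-9) + 9) - 494)) = 1/(-9 + (((2*(-2*3 + 5)*(-4 + (-2*3 + 5)))*(-9) + 9) - 494)) = 1/(-9 + (((2*(-6 + 5)*(-4 + (-6 + 5)))*(-9) + 9) - 494)) = 1/(-9 + (((2*(-1)*(-4 - 1))*(-9) + 9) - 494)) = 1/(-9 + (((2*(-1)*(-5))*(-9) + 9) - 494)) = 1/(-9 + ((10*(-9) + 9) - 494)) = 1/(-9 + ((-90 + 9) - 494)) = 1/(-9 + (-81 - 494)) = 1/(-9 - 575) = 1/(-584) = -1/584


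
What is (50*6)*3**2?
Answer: 2700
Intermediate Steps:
(50*6)*3**2 = 300*9 = 2700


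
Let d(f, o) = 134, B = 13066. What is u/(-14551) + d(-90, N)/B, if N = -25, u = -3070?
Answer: 21031227/95061683 ≈ 0.22124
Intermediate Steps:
u/(-14551) + d(-90, N)/B = -3070/(-14551) + 134/13066 = -3070*(-1/14551) + 134*(1/13066) = 3070/14551 + 67/6533 = 21031227/95061683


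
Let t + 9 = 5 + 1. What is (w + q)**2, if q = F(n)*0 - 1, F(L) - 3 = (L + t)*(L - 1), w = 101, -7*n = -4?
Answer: 10000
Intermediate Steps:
n = 4/7 (n = -1/7*(-4) = 4/7 ≈ 0.57143)
t = -3 (t = -9 + (5 + 1) = -9 + 6 = -3)
F(L) = 3 + (-1 + L)*(-3 + L) (F(L) = 3 + (L - 3)*(L - 1) = 3 + (-3 + L)*(-1 + L) = 3 + (-1 + L)*(-3 + L))
q = -1 (q = (6 + (4/7)**2 - 4*4/7)*0 - 1 = (6 + 16/49 - 16/7)*0 - 1 = (198/49)*0 - 1 = 0 - 1 = -1)
(w + q)**2 = (101 - 1)**2 = 100**2 = 10000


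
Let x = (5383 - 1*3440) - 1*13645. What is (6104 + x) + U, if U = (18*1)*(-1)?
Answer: -5616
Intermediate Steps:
U = -18 (U = 18*(-1) = -18)
x = -11702 (x = (5383 - 3440) - 13645 = 1943 - 13645 = -11702)
(6104 + x) + U = (6104 - 11702) - 18 = -5598 - 18 = -5616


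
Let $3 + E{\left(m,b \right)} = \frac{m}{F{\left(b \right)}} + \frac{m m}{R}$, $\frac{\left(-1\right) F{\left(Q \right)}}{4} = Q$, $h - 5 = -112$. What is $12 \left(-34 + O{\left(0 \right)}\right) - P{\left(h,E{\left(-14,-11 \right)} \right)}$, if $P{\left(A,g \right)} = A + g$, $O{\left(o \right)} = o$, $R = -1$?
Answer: $- \frac{2237}{22} \approx -101.68$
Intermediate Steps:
$h = -107$ ($h = 5 - 112 = -107$)
$F{\left(Q \right)} = - 4 Q$
$E{\left(m,b \right)} = -3 - m^{2} - \frac{m}{4 b}$ ($E{\left(m,b \right)} = -3 + \left(\frac{m}{\left(-4\right) b} + \frac{m m}{-1}\right) = -3 + \left(m \left(- \frac{1}{4 b}\right) + m^{2} \left(-1\right)\right) = -3 - \left(m^{2} + \frac{m}{4 b}\right) = -3 - m^{2} - \frac{m}{4 b}$)
$12 \left(-34 + O{\left(0 \right)}\right) - P{\left(h,E{\left(-14,-11 \right)} \right)} = 12 \left(-34 + 0\right) - \left(-107 - \left(199 + \frac{7}{22}\right)\right) = 12 \left(-34\right) - \left(-107 - \left(199 + \frac{7}{22}\right)\right) = -408 - \left(-107 - \frac{4385}{22}\right) = -408 - - \frac{6739}{22} = -408 + \frac{6739}{22} = - \frac{2237}{22}$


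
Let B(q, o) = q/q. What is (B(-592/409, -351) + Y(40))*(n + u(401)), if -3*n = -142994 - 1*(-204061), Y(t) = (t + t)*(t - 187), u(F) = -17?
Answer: 718686562/3 ≈ 2.3956e+8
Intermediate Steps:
B(q, o) = 1
Y(t) = 2*t*(-187 + t) (Y(t) = (2*t)*(-187 + t) = 2*t*(-187 + t))
n = -61067/3 (n = -(-142994 - 1*(-204061))/3 = -(-142994 + 204061)/3 = -⅓*61067 = -61067/3 ≈ -20356.)
(B(-592/409, -351) + Y(40))*(n + u(401)) = (1 + 2*40*(-187 + 40))*(-61067/3 - 17) = (1 + 2*40*(-147))*(-61118/3) = (1 - 11760)*(-61118/3) = -11759*(-61118/3) = 718686562/3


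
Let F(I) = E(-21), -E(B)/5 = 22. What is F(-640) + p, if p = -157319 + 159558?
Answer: 2129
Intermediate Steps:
p = 2239
E(B) = -110 (E(B) = -5*22 = -110)
F(I) = -110
F(-640) + p = -110 + 2239 = 2129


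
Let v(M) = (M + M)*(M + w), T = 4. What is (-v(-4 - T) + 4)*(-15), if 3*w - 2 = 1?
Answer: 1620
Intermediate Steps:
w = 1 (w = ⅔ + (⅓)*1 = ⅔ + ⅓ = 1)
v(M) = 2*M*(1 + M) (v(M) = (M + M)*(M + 1) = (2*M)*(1 + M) = 2*M*(1 + M))
(-v(-4 - T) + 4)*(-15) = (-2*(-4 - 1*4)*(1 + (-4 - 1*4)) + 4)*(-15) = (-2*(-4 - 4)*(1 + (-4 - 4)) + 4)*(-15) = (-2*(-8)*(1 - 8) + 4)*(-15) = (-2*(-8)*(-7) + 4)*(-15) = (-1*112 + 4)*(-15) = (-112 + 4)*(-15) = -108*(-15) = 1620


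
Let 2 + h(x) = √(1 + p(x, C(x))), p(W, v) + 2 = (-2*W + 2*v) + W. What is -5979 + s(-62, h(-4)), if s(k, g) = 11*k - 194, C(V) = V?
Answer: -6855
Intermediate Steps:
p(W, v) = -2 - W + 2*v (p(W, v) = -2 + ((-2*W + 2*v) + W) = -2 + (-W + 2*v) = -2 - W + 2*v)
h(x) = -2 + √(-1 + x) (h(x) = -2 + √(1 + (-2 - x + 2*x)) = -2 + √(1 + (-2 + x)) = -2 + √(-1 + x))
s(k, g) = -194 + 11*k
-5979 + s(-62, h(-4)) = -5979 + (-194 + 11*(-62)) = -5979 + (-194 - 682) = -5979 - 876 = -6855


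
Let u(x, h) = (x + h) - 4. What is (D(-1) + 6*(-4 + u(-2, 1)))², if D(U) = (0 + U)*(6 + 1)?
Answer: 3721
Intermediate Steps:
u(x, h) = -4 + h + x (u(x, h) = (h + x) - 4 = -4 + h + x)
D(U) = 7*U (D(U) = U*7 = 7*U)
(D(-1) + 6*(-4 + u(-2, 1)))² = (7*(-1) + 6*(-4 + (-4 + 1 - 2)))² = (-7 + 6*(-4 - 5))² = (-7 + 6*(-9))² = (-7 - 54)² = (-61)² = 3721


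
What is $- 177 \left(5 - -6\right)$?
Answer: $-1947$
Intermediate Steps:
$- 177 \left(5 - -6\right) = - 177 \left(5 + 6\right) = \left(-177\right) 11 = -1947$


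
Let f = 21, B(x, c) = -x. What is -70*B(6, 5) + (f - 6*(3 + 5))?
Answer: 393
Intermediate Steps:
-70*B(6, 5) + (f - 6*(3 + 5)) = -(-70)*6 + (21 - 6*(3 + 5)) = -70*(-6) + (21 - 6*8) = 420 + (21 - 1*48) = 420 + (21 - 48) = 420 - 27 = 393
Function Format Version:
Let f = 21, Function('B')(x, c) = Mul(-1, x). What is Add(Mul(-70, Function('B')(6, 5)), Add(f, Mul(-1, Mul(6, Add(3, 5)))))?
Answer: 393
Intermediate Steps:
Add(Mul(-70, Function('B')(6, 5)), Add(f, Mul(-1, Mul(6, Add(3, 5))))) = Add(Mul(-70, Mul(-1, 6)), Add(21, Mul(-1, Mul(6, Add(3, 5))))) = Add(Mul(-70, -6), Add(21, Mul(-1, Mul(6, 8)))) = Add(420, Add(21, Mul(-1, 48))) = Add(420, Add(21, -48)) = Add(420, -27) = 393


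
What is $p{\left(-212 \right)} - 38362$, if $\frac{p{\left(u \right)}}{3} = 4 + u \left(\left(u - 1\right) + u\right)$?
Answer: $231950$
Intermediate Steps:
$p{\left(u \right)} = 12 + 3 u \left(-1 + 2 u\right)$ ($p{\left(u \right)} = 3 \left(4 + u \left(\left(u - 1\right) + u\right)\right) = 3 \left(4 + u \left(\left(-1 + u\right) + u\right)\right) = 3 \left(4 + u \left(-1 + 2 u\right)\right) = 12 + 3 u \left(-1 + 2 u\right)$)
$p{\left(-212 \right)} - 38362 = \left(12 - -636 + 6 \left(-212\right)^{2}\right) - 38362 = \left(12 + 636 + 6 \cdot 44944\right) - 38362 = \left(12 + 636 + 269664\right) - 38362 = 270312 - 38362 = 231950$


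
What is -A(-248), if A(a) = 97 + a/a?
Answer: -98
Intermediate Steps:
A(a) = 98 (A(a) = 97 + 1 = 98)
-A(-248) = -1*98 = -98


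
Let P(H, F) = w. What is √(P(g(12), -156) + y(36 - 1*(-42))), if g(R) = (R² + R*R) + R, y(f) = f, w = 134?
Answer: 2*√53 ≈ 14.560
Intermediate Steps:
g(R) = R + 2*R² (g(R) = (R² + R²) + R = 2*R² + R = R + 2*R²)
P(H, F) = 134
√(P(g(12), -156) + y(36 - 1*(-42))) = √(134 + (36 - 1*(-42))) = √(134 + (36 + 42)) = √(134 + 78) = √212 = 2*√53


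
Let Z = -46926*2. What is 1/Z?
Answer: -1/93852 ≈ -1.0655e-5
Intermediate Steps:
Z = -93852
1/Z = 1/(-93852) = -1/93852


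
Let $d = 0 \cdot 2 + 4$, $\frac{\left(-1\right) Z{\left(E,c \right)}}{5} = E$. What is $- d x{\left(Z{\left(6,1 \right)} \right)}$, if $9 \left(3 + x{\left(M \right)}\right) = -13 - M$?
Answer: $\frac{40}{9} \approx 4.4444$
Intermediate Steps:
$Z{\left(E,c \right)} = - 5 E$
$d = 4$ ($d = 0 + 4 = 4$)
$x{\left(M \right)} = - \frac{40}{9} - \frac{M}{9}$ ($x{\left(M \right)} = -3 + \frac{-13 - M}{9} = -3 - \left(\frac{13}{9} + \frac{M}{9}\right) = - \frac{40}{9} - \frac{M}{9}$)
$- d x{\left(Z{\left(6,1 \right)} \right)} = \left(-1\right) 4 \left(- \frac{40}{9} - \frac{\left(-5\right) 6}{9}\right) = - 4 \left(- \frac{40}{9} - - \frac{10}{3}\right) = - 4 \left(- \frac{40}{9} + \frac{10}{3}\right) = \left(-4\right) \left(- \frac{10}{9}\right) = \frac{40}{9}$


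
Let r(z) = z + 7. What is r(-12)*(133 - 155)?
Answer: 110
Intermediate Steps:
r(z) = 7 + z
r(-12)*(133 - 155) = (7 - 12)*(133 - 155) = -5*(-22) = 110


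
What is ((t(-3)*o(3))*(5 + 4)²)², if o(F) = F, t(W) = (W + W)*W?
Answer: 19131876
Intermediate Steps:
t(W) = 2*W² (t(W) = (2*W)*W = 2*W²)
((t(-3)*o(3))*(5 + 4)²)² = (((2*(-3)²)*3)*(5 + 4)²)² = (((2*9)*3)*9²)² = ((18*3)*81)² = (54*81)² = 4374² = 19131876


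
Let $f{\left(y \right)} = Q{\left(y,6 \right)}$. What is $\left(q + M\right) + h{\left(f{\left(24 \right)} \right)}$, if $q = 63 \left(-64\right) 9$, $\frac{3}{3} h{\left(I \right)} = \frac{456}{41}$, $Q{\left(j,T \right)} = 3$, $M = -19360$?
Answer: $- \frac{2281112}{41} \approx -55637.0$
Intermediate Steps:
$f{\left(y \right)} = 3$
$h{\left(I \right)} = \frac{456}{41}$
$q = -36288$ ($q = \left(-4032\right) 9 = -36288$)
$\left(q + M\right) + h{\left(f{\left(24 \right)} \right)} = \left(-36288 - 19360\right) + \frac{456}{41} = -55648 + \frac{456}{41} = - \frac{2281112}{41}$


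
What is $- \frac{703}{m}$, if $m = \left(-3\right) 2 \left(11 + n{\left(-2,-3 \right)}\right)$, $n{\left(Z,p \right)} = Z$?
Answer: $\frac{703}{54} \approx 13.019$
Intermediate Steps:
$m = -54$ ($m = \left(-3\right) 2 \left(11 - 2\right) = \left(-6\right) 9 = -54$)
$- \frac{703}{m} = - \frac{703}{-54} = \left(-703\right) \left(- \frac{1}{54}\right) = \frac{703}{54}$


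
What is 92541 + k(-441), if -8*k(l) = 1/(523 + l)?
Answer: 60706895/656 ≈ 92541.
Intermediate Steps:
k(l) = -1/(8*(523 + l))
92541 + k(-441) = 92541 - 1/(4184 + 8*(-441)) = 92541 - 1/(4184 - 3528) = 92541 - 1/656 = 60706895/656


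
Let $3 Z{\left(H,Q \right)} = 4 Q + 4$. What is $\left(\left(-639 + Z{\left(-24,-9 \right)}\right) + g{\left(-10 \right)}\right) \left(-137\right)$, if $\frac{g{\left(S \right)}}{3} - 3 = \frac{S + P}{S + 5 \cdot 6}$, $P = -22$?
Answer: $\frac{1326434}{15} \approx 88429.0$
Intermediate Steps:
$Z{\left(H,Q \right)} = \frac{4}{3} + \frac{4 Q}{3}$ ($Z{\left(H,Q \right)} = \frac{4 Q + 4}{3} = \frac{4 + 4 Q}{3} = \frac{4}{3} + \frac{4 Q}{3}$)
$g{\left(S \right)} = 9 + \frac{3 \left(-22 + S\right)}{30 + S}$ ($g{\left(S \right)} = 9 + 3 \frac{S - 22}{S + 5 \cdot 6} = 9 + 3 \frac{-22 + S}{S + 30} = 9 + 3 \frac{-22 + S}{30 + S} = 9 + \frac{3 \left(-22 + S\right)}{30 + S}$)
$\left(\left(-639 + Z{\left(-24,-9 \right)}\right) + g{\left(-10 \right)}\right) \left(-137\right) = \left(\left(-639 + \left(\frac{4}{3} + \frac{4}{3} \left(-9\right)\right)\right) + \frac{12 \left(17 - 10\right)}{30 - 10}\right) \left(-137\right) = \left(\left(-639 + \left(\frac{4}{3} - 12\right)\right) + 12 \cdot \frac{1}{20} \cdot 7\right) \left(-137\right) = \left(\left(-639 - \frac{32}{3}\right) + 12 \cdot \frac{1}{20} \cdot 7\right) \left(-137\right) = \left(- \frac{1949}{3} + \frac{21}{5}\right) \left(-137\right) = \left(- \frac{9682}{15}\right) \left(-137\right) = \frac{1326434}{15}$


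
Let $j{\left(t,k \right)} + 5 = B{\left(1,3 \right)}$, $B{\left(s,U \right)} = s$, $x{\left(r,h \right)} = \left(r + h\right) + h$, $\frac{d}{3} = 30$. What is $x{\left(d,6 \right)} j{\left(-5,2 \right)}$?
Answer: $-408$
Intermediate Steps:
$d = 90$ ($d = 3 \cdot 30 = 90$)
$x{\left(r,h \right)} = r + 2 h$ ($x{\left(r,h \right)} = \left(h + r\right) + h = r + 2 h$)
$j{\left(t,k \right)} = -4$ ($j{\left(t,k \right)} = -5 + 1 = -4$)
$x{\left(d,6 \right)} j{\left(-5,2 \right)} = \left(90 + 2 \cdot 6\right) \left(-4\right) = \left(90 + 12\right) \left(-4\right) = 102 \left(-4\right) = -408$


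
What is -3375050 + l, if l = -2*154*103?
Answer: -3406774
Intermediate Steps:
l = -31724 (l = -308*103 = -31724)
-3375050 + l = -3375050 - 31724 = -3406774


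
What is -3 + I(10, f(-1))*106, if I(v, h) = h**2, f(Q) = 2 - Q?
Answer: 951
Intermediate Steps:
-3 + I(10, f(-1))*106 = -3 + (2 - 1*(-1))**2*106 = -3 + (2 + 1)**2*106 = -3 + 3**2*106 = -3 + 9*106 = -3 + 954 = 951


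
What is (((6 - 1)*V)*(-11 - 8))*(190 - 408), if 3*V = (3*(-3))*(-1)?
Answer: 62130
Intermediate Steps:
V = 3 (V = ((3*(-3))*(-1))/3 = (-9*(-1))/3 = (⅓)*9 = 3)
(((6 - 1)*V)*(-11 - 8))*(190 - 408) = (((6 - 1)*3)*(-11 - 8))*(190 - 408) = ((5*3)*(-19))*(-218) = (15*(-19))*(-218) = -285*(-218) = 62130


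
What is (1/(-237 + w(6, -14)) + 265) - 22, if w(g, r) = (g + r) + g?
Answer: 58076/239 ≈ 243.00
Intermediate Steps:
w(g, r) = r + 2*g
(1/(-237 + w(6, -14)) + 265) - 22 = (1/(-237 + (-14 + 2*6)) + 265) - 22 = (1/(-237 + (-14 + 12)) + 265) - 22 = (1/(-237 - 2) + 265) - 22 = (1/(-239) + 265) - 22 = (-1/239 + 265) - 22 = 63334/239 - 22 = 58076/239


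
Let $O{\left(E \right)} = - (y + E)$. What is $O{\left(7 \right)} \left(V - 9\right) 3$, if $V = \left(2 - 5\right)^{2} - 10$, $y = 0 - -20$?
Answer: $810$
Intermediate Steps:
$y = 20$ ($y = 0 + 20 = 20$)
$O{\left(E \right)} = -20 - E$ ($O{\left(E \right)} = - (20 + E) = -20 - E$)
$V = -1$ ($V = \left(-3\right)^{2} - 10 = 9 - 10 = -1$)
$O{\left(7 \right)} \left(V - 9\right) 3 = \left(-20 - 7\right) \left(-1 - 9\right) 3 = \left(-20 - 7\right) \left(\left(-10\right) 3\right) = \left(-27\right) \left(-30\right) = 810$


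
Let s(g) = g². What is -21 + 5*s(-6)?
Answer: 159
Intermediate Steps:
-21 + 5*s(-6) = -21 + 5*(-6)² = -21 + 5*36 = -21 + 180 = 159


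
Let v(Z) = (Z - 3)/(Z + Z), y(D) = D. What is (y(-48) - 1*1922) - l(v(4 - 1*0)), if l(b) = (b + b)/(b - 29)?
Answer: -455068/231 ≈ -1970.0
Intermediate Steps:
v(Z) = (-3 + Z)/(2*Z) (v(Z) = (-3 + Z)/((2*Z)) = (-3 + Z)*(1/(2*Z)) = (-3 + Z)/(2*Z))
l(b) = 2*b/(-29 + b) (l(b) = (2*b)/(-29 + b) = 2*b/(-29 + b))
(y(-48) - 1*1922) - l(v(4 - 1*0)) = (-48 - 1*1922) - 2*(-3 + (4 - 1*0))/(2*(4 - 1*0))/(-29 + (-3 + (4 - 1*0))/(2*(4 - 1*0))) = (-48 - 1922) - 2*(-3 + (4 + 0))/(2*(4 + 0))/(-29 + (-3 + (4 + 0))/(2*(4 + 0))) = -1970 - 2*(1/2)*(-3 + 4)/4/(-29 + (1/2)*(-3 + 4)/4) = -1970 - 2*(1/2)*(1/4)*1/(-29 + (1/2)*(1/4)*1) = -1970 - 2/(8*(-29 + 1/8)) = -1970 - 2/(8*(-231/8)) = -1970 - 2*(-8)/(8*231) = -1970 - 1*(-2/231) = -1970 + 2/231 = -455068/231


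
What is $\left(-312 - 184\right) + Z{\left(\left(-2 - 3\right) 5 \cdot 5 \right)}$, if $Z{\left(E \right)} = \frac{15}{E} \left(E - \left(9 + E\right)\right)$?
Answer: $- \frac{12373}{25} \approx -494.92$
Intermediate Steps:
$Z{\left(E \right)} = - \frac{135}{E}$ ($Z{\left(E \right)} = \frac{15}{E} \left(-9\right) = - \frac{135}{E}$)
$\left(-312 - 184\right) + Z{\left(\left(-2 - 3\right) 5 \cdot 5 \right)} = \left(-312 - 184\right) - \frac{135}{\left(-2 - 3\right) 5 \cdot 5} = -496 - \frac{135}{\left(-5\right) 25} = -496 - \frac{135}{-125} = -496 - - \frac{27}{25} = -496 + \frac{27}{25} = - \frac{12373}{25}$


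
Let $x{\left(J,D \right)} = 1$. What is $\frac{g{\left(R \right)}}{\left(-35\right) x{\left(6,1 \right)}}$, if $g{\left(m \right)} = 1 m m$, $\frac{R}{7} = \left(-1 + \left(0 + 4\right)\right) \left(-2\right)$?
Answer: $- \frac{252}{5} \approx -50.4$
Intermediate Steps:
$R = -42$ ($R = 7 \left(-1 + \left(0 + 4\right)\right) \left(-2\right) = 7 \left(-1 + 4\right) \left(-2\right) = 7 \cdot 3 \left(-2\right) = 7 \left(-6\right) = -42$)
$g{\left(m \right)} = m^{2}$ ($g{\left(m \right)} = m m = m^{2}$)
$\frac{g{\left(R \right)}}{\left(-35\right) x{\left(6,1 \right)}} = \frac{\left(-42\right)^{2}}{\left(-35\right) 1} = \frac{1764}{-35} = 1764 \left(- \frac{1}{35}\right) = - \frac{252}{5}$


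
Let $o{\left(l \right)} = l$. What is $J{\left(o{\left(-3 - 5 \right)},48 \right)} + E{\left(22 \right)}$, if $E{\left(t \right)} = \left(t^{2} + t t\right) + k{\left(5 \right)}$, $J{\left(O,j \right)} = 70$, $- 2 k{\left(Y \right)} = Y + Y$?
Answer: $1033$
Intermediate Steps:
$k{\left(Y \right)} = - Y$ ($k{\left(Y \right)} = - \frac{Y + Y}{2} = - \frac{2 Y}{2} = - Y$)
$E{\left(t \right)} = -5 + 2 t^{2}$ ($E{\left(t \right)} = \left(t^{2} + t t\right) - 5 = \left(t^{2} + t^{2}\right) - 5 = 2 t^{2} - 5 = -5 + 2 t^{2}$)
$J{\left(o{\left(-3 - 5 \right)},48 \right)} + E{\left(22 \right)} = 70 - \left(5 - 2 \cdot 22^{2}\right) = 70 + \left(-5 + 2 \cdot 484\right) = 70 + \left(-5 + 968\right) = 70 + 963 = 1033$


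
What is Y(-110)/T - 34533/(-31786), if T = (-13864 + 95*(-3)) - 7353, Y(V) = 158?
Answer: 368753189/341731286 ≈ 1.0791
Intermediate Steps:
T = -21502 (T = (-13864 - 285) - 7353 = -14149 - 7353 = -21502)
Y(-110)/T - 34533/(-31786) = 158/(-21502) - 34533/(-31786) = 158*(-1/21502) - 34533*(-1/31786) = -79/10751 + 34533/31786 = 368753189/341731286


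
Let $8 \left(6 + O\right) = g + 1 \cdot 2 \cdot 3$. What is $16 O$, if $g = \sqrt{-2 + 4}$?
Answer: $-84 + 2 \sqrt{2} \approx -81.172$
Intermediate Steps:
$g = \sqrt{2} \approx 1.4142$
$O = - \frac{21}{4} + \frac{\sqrt{2}}{8}$ ($O = -6 + \frac{\sqrt{2} + 1 \cdot 2 \cdot 3}{8} = -6 + \frac{\sqrt{2} + 2 \cdot 3}{8} = -6 + \frac{\sqrt{2} + 6}{8} = -6 + \frac{6 + \sqrt{2}}{8} = -6 + \left(\frac{3}{4} + \frac{\sqrt{2}}{8}\right) = - \frac{21}{4} + \frac{\sqrt{2}}{8} \approx -5.0732$)
$16 O = 16 \left(- \frac{21}{4} + \frac{\sqrt{2}}{8}\right) = -84 + 2 \sqrt{2}$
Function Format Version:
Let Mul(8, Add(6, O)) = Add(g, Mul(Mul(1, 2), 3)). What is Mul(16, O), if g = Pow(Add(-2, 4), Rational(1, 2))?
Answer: Add(-84, Mul(2, Pow(2, Rational(1, 2)))) ≈ -81.172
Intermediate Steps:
g = Pow(2, Rational(1, 2)) ≈ 1.4142
O = Add(Rational(-21, 4), Mul(Rational(1, 8), Pow(2, Rational(1, 2)))) (O = Add(-6, Mul(Rational(1, 8), Add(Pow(2, Rational(1, 2)), Mul(Mul(1, 2), 3)))) = Add(-6, Mul(Rational(1, 8), Add(Pow(2, Rational(1, 2)), Mul(2, 3)))) = Add(-6, Mul(Rational(1, 8), Add(Pow(2, Rational(1, 2)), 6))) = Add(-6, Mul(Rational(1, 8), Add(6, Pow(2, Rational(1, 2))))) = Add(-6, Add(Rational(3, 4), Mul(Rational(1, 8), Pow(2, Rational(1, 2))))) = Add(Rational(-21, 4), Mul(Rational(1, 8), Pow(2, Rational(1, 2)))) ≈ -5.0732)
Mul(16, O) = Mul(16, Add(Rational(-21, 4), Mul(Rational(1, 8), Pow(2, Rational(1, 2))))) = Add(-84, Mul(2, Pow(2, Rational(1, 2))))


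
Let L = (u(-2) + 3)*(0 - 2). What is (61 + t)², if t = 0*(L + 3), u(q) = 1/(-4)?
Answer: 3721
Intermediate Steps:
u(q) = -¼
L = -11/2 (L = (-¼ + 3)*(0 - 2) = (11/4)*(-2) = -11/2 ≈ -5.5000)
t = 0 (t = 0*(-11/2 + 3) = 0*(-5/2) = 0)
(61 + t)² = (61 + 0)² = 61² = 3721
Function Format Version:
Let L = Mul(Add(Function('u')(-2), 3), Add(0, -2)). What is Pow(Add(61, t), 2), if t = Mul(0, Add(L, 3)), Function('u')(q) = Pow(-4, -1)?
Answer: 3721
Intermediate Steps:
Function('u')(q) = Rational(-1, 4)
L = Rational(-11, 2) (L = Mul(Add(Rational(-1, 4), 3), Add(0, -2)) = Mul(Rational(11, 4), -2) = Rational(-11, 2) ≈ -5.5000)
t = 0 (t = Mul(0, Add(Rational(-11, 2), 3)) = Mul(0, Rational(-5, 2)) = 0)
Pow(Add(61, t), 2) = Pow(Add(61, 0), 2) = Pow(61, 2) = 3721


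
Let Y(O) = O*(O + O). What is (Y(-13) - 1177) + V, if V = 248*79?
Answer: 18753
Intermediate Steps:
V = 19592
Y(O) = 2*O² (Y(O) = O*(2*O) = 2*O²)
(Y(-13) - 1177) + V = (2*(-13)² - 1177) + 19592 = (2*169 - 1177) + 19592 = (338 - 1177) + 19592 = -839 + 19592 = 18753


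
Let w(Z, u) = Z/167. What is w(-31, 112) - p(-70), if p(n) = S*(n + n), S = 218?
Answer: 5096809/167 ≈ 30520.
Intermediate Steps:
p(n) = 436*n (p(n) = 218*(n + n) = 218*(2*n) = 436*n)
w(Z, u) = Z/167 (w(Z, u) = Z*(1/167) = Z/167)
w(-31, 112) - p(-70) = (1/167)*(-31) - 436*(-70) = -31/167 - 1*(-30520) = -31/167 + 30520 = 5096809/167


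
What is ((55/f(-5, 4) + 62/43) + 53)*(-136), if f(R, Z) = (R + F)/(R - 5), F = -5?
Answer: -640016/43 ≈ -14884.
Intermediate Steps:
f(R, Z) = 1 (f(R, Z) = (R - 5)/(R - 5) = (-5 + R)/(-5 + R) = 1)
((55/f(-5, 4) + 62/43) + 53)*(-136) = ((55/1 + 62/43) + 53)*(-136) = ((55*1 + 62*(1/43)) + 53)*(-136) = ((55 + 62/43) + 53)*(-136) = (2427/43 + 53)*(-136) = (4706/43)*(-136) = -640016/43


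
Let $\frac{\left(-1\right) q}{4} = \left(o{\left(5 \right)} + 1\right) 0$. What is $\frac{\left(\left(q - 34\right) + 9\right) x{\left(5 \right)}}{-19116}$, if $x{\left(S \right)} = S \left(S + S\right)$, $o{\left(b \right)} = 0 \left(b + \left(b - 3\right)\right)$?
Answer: $\frac{625}{9558} \approx 0.06539$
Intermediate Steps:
$o{\left(b \right)} = 0$ ($o{\left(b \right)} = 0 \left(b + \left(b - 3\right)\right) = 0 \left(b + \left(-3 + b\right)\right) = 0 \left(-3 + 2 b\right) = 0$)
$q = 0$ ($q = - 4 \left(0 + 1\right) 0 = - 4 \cdot 1 \cdot 0 = \left(-4\right) 0 = 0$)
$x{\left(S \right)} = 2 S^{2}$ ($x{\left(S \right)} = S 2 S = 2 S^{2}$)
$\frac{\left(\left(q - 34\right) + 9\right) x{\left(5 \right)}}{-19116} = \frac{\left(\left(0 - 34\right) + 9\right) 2 \cdot 5^{2}}{-19116} = \left(-34 + 9\right) 2 \cdot 25 \left(- \frac{1}{19116}\right) = \left(-25\right) 50 \left(- \frac{1}{19116}\right) = \left(-1250\right) \left(- \frac{1}{19116}\right) = \frac{625}{9558}$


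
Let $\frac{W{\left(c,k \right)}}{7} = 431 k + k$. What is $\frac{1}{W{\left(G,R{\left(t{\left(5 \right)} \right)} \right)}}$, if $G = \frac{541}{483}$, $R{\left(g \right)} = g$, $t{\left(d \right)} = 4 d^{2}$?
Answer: $\frac{1}{302400} \approx 3.3069 \cdot 10^{-6}$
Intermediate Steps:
$G = \frac{541}{483}$ ($G = 541 \cdot \frac{1}{483} = \frac{541}{483} \approx 1.1201$)
$W{\left(c,k \right)} = 3024 k$ ($W{\left(c,k \right)} = 7 \left(431 k + k\right) = 7 \cdot 432 k = 3024 k$)
$\frac{1}{W{\left(G,R{\left(t{\left(5 \right)} \right)} \right)}} = \frac{1}{3024 \cdot 4 \cdot 5^{2}} = \frac{1}{3024 \cdot 4 \cdot 25} = \frac{1}{3024 \cdot 100} = \frac{1}{302400}$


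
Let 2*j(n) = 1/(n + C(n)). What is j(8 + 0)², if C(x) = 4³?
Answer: 1/20736 ≈ 4.8225e-5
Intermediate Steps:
C(x) = 64
j(n) = 1/(2*(64 + n)) (j(n) = 1/(2*(n + 64)) = 1/(2*(64 + n)))
j(8 + 0)² = (1/(2*(64 + (8 + 0))))² = (1/(2*(64 + 8)))² = ((½)/72)² = ((½)*(1/72))² = (1/144)² = 1/20736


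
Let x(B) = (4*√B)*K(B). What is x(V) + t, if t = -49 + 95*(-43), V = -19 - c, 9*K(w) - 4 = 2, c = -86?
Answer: -4134 + 8*√67/3 ≈ -4112.2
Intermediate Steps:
K(w) = ⅔ (K(w) = 4/9 + (⅑)*2 = 4/9 + 2/9 = ⅔)
V = 67 (V = -19 - 1*(-86) = -19 + 86 = 67)
t = -4134 (t = -49 - 4085 = -4134)
x(B) = 8*√B/3 (x(B) = (4*√B)*(⅔) = 8*√B/3)
x(V) + t = 8*√67/3 - 4134 = -4134 + 8*√67/3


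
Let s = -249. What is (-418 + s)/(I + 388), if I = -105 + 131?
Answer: -29/18 ≈ -1.6111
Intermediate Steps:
I = 26
(-418 + s)/(I + 388) = (-418 - 249)/(26 + 388) = -667/414 = -667*1/414 = -29/18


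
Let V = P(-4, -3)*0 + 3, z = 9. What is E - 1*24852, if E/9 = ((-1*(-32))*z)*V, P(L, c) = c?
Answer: -17076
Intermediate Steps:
V = 3 (V = -3*0 + 3 = 0 + 3 = 3)
E = 7776 (E = 9*((-1*(-32)*9)*3) = 9*((32*9)*3) = 9*(288*3) = 9*864 = 7776)
E - 1*24852 = 7776 - 1*24852 = 7776 - 24852 = -17076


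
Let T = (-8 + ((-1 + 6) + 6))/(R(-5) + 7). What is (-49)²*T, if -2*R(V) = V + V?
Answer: 2401/4 ≈ 600.25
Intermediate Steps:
R(V) = -V (R(V) = -(V + V)/2 = -V)
T = ¼ (T = (-8 + ((-1 + 6) + 6))/(-1*(-5) + 7) = (-8 + (5 + 6))/(5 + 7) = (-8 + 11)/12 = 3*(1/12) = ¼ ≈ 0.25000)
(-49)²*T = (-49)²*(¼) = 2401*(¼) = 2401/4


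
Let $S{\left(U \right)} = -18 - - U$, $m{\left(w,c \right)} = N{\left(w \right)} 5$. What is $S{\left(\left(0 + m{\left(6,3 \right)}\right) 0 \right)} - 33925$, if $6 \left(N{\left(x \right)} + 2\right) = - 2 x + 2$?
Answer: $-33943$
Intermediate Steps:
$N{\left(x \right)} = - \frac{5}{3} - \frac{x}{3}$ ($N{\left(x \right)} = -2 + \frac{- 2 x + 2}{6} = -2 + \frac{2 - 2 x}{6} = -2 - \left(- \frac{1}{3} + \frac{x}{3}\right) = - \frac{5}{3} - \frac{x}{3}$)
$m{\left(w,c \right)} = - \frac{25}{3} - \frac{5 w}{3}$ ($m{\left(w,c \right)} = \left(- \frac{5}{3} - \frac{w}{3}\right) 5 = - \frac{25}{3} - \frac{5 w}{3}$)
$S{\left(U \right)} = -18 + U$
$S{\left(\left(0 + m{\left(6,3 \right)}\right) 0 \right)} - 33925 = \left(-18 + \left(0 - \frac{55}{3}\right) 0\right) - 33925 = \left(-18 - 0\right) - 33925 = \left(-18 + 0\right) - 33925 = -18 - 33925 = -33943$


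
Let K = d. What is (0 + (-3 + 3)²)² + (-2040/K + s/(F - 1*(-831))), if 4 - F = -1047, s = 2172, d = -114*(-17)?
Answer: 1814/17879 ≈ 0.10146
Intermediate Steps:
d = 1938
K = 1938
F = 1051 (F = 4 - 1*(-1047) = 4 + 1047 = 1051)
(0 + (-3 + 3)²)² + (-2040/K + s/(F - 1*(-831))) = (0 + (-3 + 3)²)² + (-2040/1938 + 2172/(1051 - 1*(-831))) = (0 + 0²)² + (-2040*1/1938 + 2172/(1051 + 831)) = (0 + 0)² + (-20/19 + 2172/1882) = 0² + (-20/19 + 2172*(1/1882)) = 0 + (-20/19 + 1086/941) = 0 + 1814/17879 = 1814/17879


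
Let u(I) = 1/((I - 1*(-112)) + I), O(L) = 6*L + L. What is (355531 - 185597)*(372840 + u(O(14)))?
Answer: 9757161739207/154 ≈ 6.3358e+10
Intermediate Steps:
O(L) = 7*L
u(I) = 1/(112 + 2*I) (u(I) = 1/((I + 112) + I) = 1/((112 + I) + I) = 1/(112 + 2*I))
(355531 - 185597)*(372840 + u(O(14))) = (355531 - 185597)*(372840 + 1/(2*(56 + 7*14))) = 169934*(372840 + 1/(2*(56 + 98))) = 169934*(372840 + (½)/154) = 169934*(372840 + (½)*(1/154)) = 169934*(372840 + 1/308) = 169934*(114834721/308) = 9757161739207/154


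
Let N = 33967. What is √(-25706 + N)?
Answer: √8261 ≈ 90.890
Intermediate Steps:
√(-25706 + N) = √(-25706 + 33967) = √8261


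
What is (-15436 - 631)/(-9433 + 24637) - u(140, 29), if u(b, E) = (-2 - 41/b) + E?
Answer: -75379/2715 ≈ -27.764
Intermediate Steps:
u(b, E) = -2 + E - 41/b
(-15436 - 631)/(-9433 + 24637) - u(140, 29) = (-15436 - 631)/(-9433 + 24637) - (-2 + 29 - 41/140) = -16067/15204 - (-2 + 29 - 41*1/140) = -16067*1/15204 - (-2 + 29 - 41/140) = -16067/15204 - 1*3739/140 = -16067/15204 - 3739/140 = -75379/2715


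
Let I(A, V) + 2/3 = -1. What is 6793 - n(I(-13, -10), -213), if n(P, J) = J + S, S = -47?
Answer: 7053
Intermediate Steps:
I(A, V) = -5/3 (I(A, V) = -⅔ - 1 = -5/3)
n(P, J) = -47 + J (n(P, J) = J - 47 = -47 + J)
6793 - n(I(-13, -10), -213) = 6793 - (-47 - 213) = 6793 - 1*(-260) = 6793 + 260 = 7053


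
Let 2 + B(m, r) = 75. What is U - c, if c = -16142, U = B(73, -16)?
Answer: 16215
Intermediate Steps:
B(m, r) = 73 (B(m, r) = -2 + 75 = 73)
U = 73
U - c = 73 - 1*(-16142) = 73 + 16142 = 16215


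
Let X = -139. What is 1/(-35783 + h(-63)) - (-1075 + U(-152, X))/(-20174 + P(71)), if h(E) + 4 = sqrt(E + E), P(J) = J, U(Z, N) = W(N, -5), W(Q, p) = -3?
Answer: -153480473519/2860678108665 - I*sqrt(14)/426903165 ≈ -0.053652 - 8.7647e-9*I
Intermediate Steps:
U(Z, N) = -3
h(E) = -4 + sqrt(2)*sqrt(E) (h(E) = -4 + sqrt(E + E) = -4 + sqrt(2*E) = -4 + sqrt(2)*sqrt(E))
1/(-35783 + h(-63)) - (-1075 + U(-152, X))/(-20174 + P(71)) = 1/(-35783 + (-4 + sqrt(2)*sqrt(-63))) - (-1075 - 3)/(-20174 + 71) = 1/(-35783 + (-4 + sqrt(2)*(3*I*sqrt(7)))) - (-1078)/(-20103) = 1/(-35783 + (-4 + 3*I*sqrt(14))) - (-1078)*(-1)/20103 = 1/(-35787 + 3*I*sqrt(14)) - 1*1078/20103 = 1/(-35787 + 3*I*sqrt(14)) - 1078/20103 = -1078/20103 + 1/(-35787 + 3*I*sqrt(14))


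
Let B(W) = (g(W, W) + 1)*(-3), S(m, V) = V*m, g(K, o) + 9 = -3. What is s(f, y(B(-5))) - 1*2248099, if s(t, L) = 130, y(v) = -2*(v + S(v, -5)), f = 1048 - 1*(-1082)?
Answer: -2247969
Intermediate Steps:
g(K, o) = -12 (g(K, o) = -9 - 3 = -12)
f = 2130 (f = 1048 + 1082 = 2130)
B(W) = 33 (B(W) = (-12 + 1)*(-3) = -11*(-3) = 33)
y(v) = 8*v (y(v) = -2*(v - 5*v) = -(-8)*v = 8*v)
s(f, y(B(-5))) - 1*2248099 = 130 - 1*2248099 = 130 - 2248099 = -2247969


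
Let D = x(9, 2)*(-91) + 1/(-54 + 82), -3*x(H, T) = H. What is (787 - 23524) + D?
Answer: -628991/28 ≈ -22464.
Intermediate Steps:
x(H, T) = -H/3
D = 7645/28 (D = -1/3*9*(-91) + 1/(-54 + 82) = -3*(-91) + 1/28 = 273 + 1/28 = 7645/28 ≈ 273.04)
(787 - 23524) + D = (787 - 23524) + 7645/28 = -22737 + 7645/28 = -628991/28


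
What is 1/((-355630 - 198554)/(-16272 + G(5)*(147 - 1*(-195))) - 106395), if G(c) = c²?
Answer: -429/45612667 ≈ -9.4053e-6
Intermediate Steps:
1/((-355630 - 198554)/(-16272 + G(5)*(147 - 1*(-195))) - 106395) = 1/((-355630 - 198554)/(-16272 + 5²*(147 - 1*(-195))) - 106395) = 1/(-554184/(-16272 + 25*(147 + 195)) - 106395) = 1/(-554184/(-16272 + 25*342) - 106395) = 1/(-554184/(-16272 + 8550) - 106395) = 1/(-554184/(-7722) - 106395) = 1/(-554184*(-1/7722) - 106395) = 1/(30788/429 - 106395) = 1/(-45612667/429) = -429/45612667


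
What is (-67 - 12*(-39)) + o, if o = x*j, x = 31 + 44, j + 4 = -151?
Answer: -11224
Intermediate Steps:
j = -155 (j = -4 - 151 = -155)
x = 75
o = -11625 (o = 75*(-155) = -11625)
(-67 - 12*(-39)) + o = (-67 - 12*(-39)) - 11625 = (-67 + 468) - 11625 = 401 - 11625 = -11224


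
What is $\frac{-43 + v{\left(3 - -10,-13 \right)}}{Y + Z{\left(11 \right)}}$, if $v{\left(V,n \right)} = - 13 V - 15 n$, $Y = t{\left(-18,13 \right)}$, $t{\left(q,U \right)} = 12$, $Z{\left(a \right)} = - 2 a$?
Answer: $\frac{17}{10} \approx 1.7$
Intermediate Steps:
$Y = 12$
$v{\left(V,n \right)} = - 15 n - 13 V$
$\frac{-43 + v{\left(3 - -10,-13 \right)}}{Y + Z{\left(11 \right)}} = \frac{-43 - \left(-195 + 13 \left(3 - -10\right)\right)}{12 - 22} = \frac{-43 + \left(195 - 13 \left(3 + 10\right)\right)}{12 - 22} = \frac{-43 + \left(195 - 169\right)}{-10} = \left(-43 + \left(195 - 169\right)\right) \left(- \frac{1}{10}\right) = \left(-43 + 26\right) \left(- \frac{1}{10}\right) = \left(-17\right) \left(- \frac{1}{10}\right) = \frac{17}{10}$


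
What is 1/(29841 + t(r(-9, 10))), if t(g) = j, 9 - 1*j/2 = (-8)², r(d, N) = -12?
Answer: 1/29731 ≈ 3.3635e-5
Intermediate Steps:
j = -110 (j = 18 - 2*(-8)² = 18 - 2*64 = 18 - 128 = -110)
t(g) = -110
1/(29841 + t(r(-9, 10))) = 1/(29841 - 110) = 1/29731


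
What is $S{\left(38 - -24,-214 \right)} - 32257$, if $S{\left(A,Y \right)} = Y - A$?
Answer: $-32533$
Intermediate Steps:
$S{\left(38 - -24,-214 \right)} - 32257 = \left(-214 - \left(38 - -24\right)\right) - 32257 = \left(-214 - \left(38 + 24\right)\right) - 32257 = \left(-214 - 62\right) - 32257 = -276 - 32257 = -32533$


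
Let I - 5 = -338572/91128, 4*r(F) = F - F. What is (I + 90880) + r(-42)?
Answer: 2070457427/22782 ≈ 90881.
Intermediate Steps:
r(F) = 0 (r(F) = (F - F)/4 = (¼)*0 = 0)
I = 29267/22782 (I = 5 - 338572/91128 = 5 - 338572*1/91128 = 5 - 84643/22782 = 29267/22782 ≈ 1.2847)
(I + 90880) + r(-42) = (29267/22782 + 90880) + 0 = 2070457427/22782 + 0 = 2070457427/22782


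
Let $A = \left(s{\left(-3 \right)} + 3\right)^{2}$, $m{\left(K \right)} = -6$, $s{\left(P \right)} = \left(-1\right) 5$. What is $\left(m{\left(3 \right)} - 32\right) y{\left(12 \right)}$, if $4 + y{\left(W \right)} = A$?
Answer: $0$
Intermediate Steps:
$s{\left(P \right)} = -5$
$A = 4$ ($A = \left(-5 + 3\right)^{2} = \left(-2\right)^{2} = 4$)
$y{\left(W \right)} = 0$ ($y{\left(W \right)} = -4 + 4 = 0$)
$\left(m{\left(3 \right)} - 32\right) y{\left(12 \right)} = \left(-6 - 32\right) 0 = \left(-38\right) 0 = 0$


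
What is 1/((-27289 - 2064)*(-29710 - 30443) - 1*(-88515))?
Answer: 1/1765759524 ≈ 5.6633e-10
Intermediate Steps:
1/((-27289 - 2064)*(-29710 - 30443) - 1*(-88515)) = 1/(-29353*(-60153) + 88515) = 1/(1765671009 + 88515) = 1/1765759524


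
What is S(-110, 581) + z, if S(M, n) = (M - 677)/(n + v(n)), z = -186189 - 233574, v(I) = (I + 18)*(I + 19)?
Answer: -151106705290/359981 ≈ -4.1976e+5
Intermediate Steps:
v(I) = (18 + I)*(19 + I)
z = -419763
S(M, n) = (-677 + M)/(342 + n**2 + 38*n) (S(M, n) = (M - 677)/(n + (342 + n**2 + 37*n)) = (-677 + M)/(342 + n**2 + 38*n))
S(-110, 581) + z = (-677 - 110)/(342 + 581**2 + 38*581) - 419763 = -787/(342 + 337561 + 22078) - 419763 = -787/359981 - 419763 = -151106705290/359981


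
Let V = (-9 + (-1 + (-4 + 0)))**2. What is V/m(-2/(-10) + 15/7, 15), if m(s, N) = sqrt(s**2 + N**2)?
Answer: 6860*sqrt(282349)/282349 ≈ 12.910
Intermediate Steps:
V = 196 (V = (-9 + (-1 - 4))**2 = (-9 - 5)**2 = (-14)**2 = 196)
m(s, N) = sqrt(N**2 + s**2)
V/m(-2/(-10) + 15/7, 15) = 196/(sqrt(15**2 + (-2/(-10) + 15/7)**2)) = 196/(sqrt(225 + (-2*(-1/10) + 15*(1/7))**2)) = 196/(sqrt(225 + (1/5 + 15/7)**2)) = 196/(sqrt(225 + (82/35)**2)) = 196/(sqrt(225 + 6724/1225)) = 196/(sqrt(282349/1225)) = 196/((sqrt(282349)/35)) = 196*(35*sqrt(282349)/282349) = 6860*sqrt(282349)/282349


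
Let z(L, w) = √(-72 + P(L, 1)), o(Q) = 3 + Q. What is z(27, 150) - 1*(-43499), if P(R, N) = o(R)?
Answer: 43499 + I*√42 ≈ 43499.0 + 6.4807*I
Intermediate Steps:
P(R, N) = 3 + R
z(L, w) = √(-69 + L) (z(L, w) = √(-72 + (3 + L)) = √(-69 + L))
z(27, 150) - 1*(-43499) = √(-69 + 27) - 1*(-43499) = √(-42) + 43499 = I*√42 + 43499 = 43499 + I*√42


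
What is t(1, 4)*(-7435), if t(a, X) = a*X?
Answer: -29740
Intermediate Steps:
t(a, X) = X*a
t(1, 4)*(-7435) = (4*1)*(-7435) = 4*(-7435) = -29740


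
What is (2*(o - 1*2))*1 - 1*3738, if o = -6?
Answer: -3754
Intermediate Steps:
(2*(o - 1*2))*1 - 1*3738 = (2*(-6 - 1*2))*1 - 1*3738 = (2*(-6 - 2))*1 - 3738 = (2*(-8))*1 - 3738 = -16*1 - 3738 = -16 - 3738 = -3754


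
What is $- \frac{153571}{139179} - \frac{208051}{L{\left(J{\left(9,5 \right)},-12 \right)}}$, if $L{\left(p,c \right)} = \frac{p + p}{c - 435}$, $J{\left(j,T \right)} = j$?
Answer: $\frac{479388029755}{92786} \approx 5.1666 \cdot 10^{6}$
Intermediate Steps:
$L{\left(p,c \right)} = \frac{2 p}{-435 + c}$
$- \frac{153571}{139179} - \frac{208051}{L{\left(J{\left(9,5 \right)},-12 \right)}} = - \frac{153571}{139179} - \frac{208051}{2 \cdot 9 \frac{1}{-435 - 12}} = \left(-153571\right) \frac{1}{139179} - \frac{208051}{2 \cdot 9 \frac{1}{-447}} = - \frac{153571}{139179} - \frac{208051}{2 \cdot 9 \left(- \frac{1}{447}\right)} = - \frac{153571}{139179} - \frac{208051}{- \frac{6}{149}} = - \frac{153571}{139179} - - \frac{30999599}{6} = - \frac{153571}{139179} + \frac{30999599}{6} = \frac{479388029755}{92786}$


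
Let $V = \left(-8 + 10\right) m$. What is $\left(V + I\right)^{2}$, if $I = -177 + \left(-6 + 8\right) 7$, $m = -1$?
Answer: $27225$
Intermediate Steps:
$I = -163$ ($I = -177 + 2 \cdot 7 = -177 + 14 = -163$)
$V = -2$ ($V = \left(-8 + 10\right) \left(-1\right) = 2 \left(-1\right) = -2$)
$\left(V + I\right)^{2} = \left(-2 - 163\right)^{2} = \left(-165\right)^{2} = 27225$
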